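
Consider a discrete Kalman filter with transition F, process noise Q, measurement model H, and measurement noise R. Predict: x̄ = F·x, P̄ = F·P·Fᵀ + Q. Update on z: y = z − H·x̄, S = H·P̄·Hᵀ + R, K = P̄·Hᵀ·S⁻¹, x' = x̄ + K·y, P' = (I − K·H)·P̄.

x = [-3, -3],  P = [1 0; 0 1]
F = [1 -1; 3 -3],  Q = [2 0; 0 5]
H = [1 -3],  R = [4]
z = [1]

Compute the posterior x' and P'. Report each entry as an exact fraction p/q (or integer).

x̄ = F·x = [0, 0]
P̄ = F·P·Fᵀ + Q = [4 6; 6 23]
y = z − H·x̄ = [1]
S = H·P̄·Hᵀ + R = [179]
K = P̄·Hᵀ·S⁻¹ = [-14/179; -63/179]
x' = x̄ + K·y = [-14/179, -63/179]
P' = (I − K·H)·P̄ = [520/179 192/179; 192/179 148/179]

x' = [-14/179, -63/179]
P' = [520/179 192/179; 192/179 148/179]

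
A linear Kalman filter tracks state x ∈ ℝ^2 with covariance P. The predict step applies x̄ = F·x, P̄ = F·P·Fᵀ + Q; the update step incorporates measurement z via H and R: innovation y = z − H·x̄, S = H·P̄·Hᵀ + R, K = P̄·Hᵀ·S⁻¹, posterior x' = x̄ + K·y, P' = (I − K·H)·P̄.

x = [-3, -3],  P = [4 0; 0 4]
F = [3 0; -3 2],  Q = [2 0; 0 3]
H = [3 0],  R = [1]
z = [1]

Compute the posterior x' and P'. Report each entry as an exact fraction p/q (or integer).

x̄ = F·x = [-9, 3]
P̄ = F·P·Fᵀ + Q = [38 -36; -36 55]
y = z − H·x̄ = [28]
S = H·P̄·Hᵀ + R = [343]
K = P̄·Hᵀ·S⁻¹ = [114/343; -108/343]
x' = x̄ + K·y = [15/49, -285/49]
P' = (I − K·H)·P̄ = [38/343 -36/343; -36/343 7201/343]

x' = [15/49, -285/49]
P' = [38/343 -36/343; -36/343 7201/343]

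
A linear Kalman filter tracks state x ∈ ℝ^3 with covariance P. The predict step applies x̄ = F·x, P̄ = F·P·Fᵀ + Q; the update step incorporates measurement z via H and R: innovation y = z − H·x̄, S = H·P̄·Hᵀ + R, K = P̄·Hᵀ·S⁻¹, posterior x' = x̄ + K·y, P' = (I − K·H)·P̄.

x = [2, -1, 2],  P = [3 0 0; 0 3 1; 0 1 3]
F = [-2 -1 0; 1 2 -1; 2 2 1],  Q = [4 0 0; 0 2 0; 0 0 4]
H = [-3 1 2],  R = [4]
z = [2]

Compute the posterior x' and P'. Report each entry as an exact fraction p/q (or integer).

x' = [-677/685, -2397/685, 894/685]
P' = [1779/685 839/685 2037/685; 839/685 4719/685 -943/685; 2037/685 -943/685 3811/685]

x̄ = F·x = [-3, -2, 4]
P̄ = F·P·Fᵀ + Q = [19 -11 -19; -11 16 15; -19 15 35]
y = z − H·x̄ = [-13]
S = H·P̄·Hᵀ + R = [685]
K = P̄·Hᵀ·S⁻¹ = [-106/685; 79/685; 142/685]
x' = x̄ + K·y = [-677/685, -2397/685, 894/685]
P' = (I − K·H)·P̄ = [1779/685 839/685 2037/685; 839/685 4719/685 -943/685; 2037/685 -943/685 3811/685]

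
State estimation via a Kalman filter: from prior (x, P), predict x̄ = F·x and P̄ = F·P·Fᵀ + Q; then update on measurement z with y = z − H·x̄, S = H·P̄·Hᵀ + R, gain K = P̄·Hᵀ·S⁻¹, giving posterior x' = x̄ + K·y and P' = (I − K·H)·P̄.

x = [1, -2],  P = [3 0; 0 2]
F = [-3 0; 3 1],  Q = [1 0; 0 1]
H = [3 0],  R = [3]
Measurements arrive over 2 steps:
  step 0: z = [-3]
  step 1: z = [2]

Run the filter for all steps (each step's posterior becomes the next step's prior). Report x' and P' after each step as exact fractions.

step 0: x̄ = F·x = [-3, 1]
step 0: P̄ = F·P·Fᵀ + Q = [28 -27; -27 30]
step 0: y = z − H·x̄ = [6]
step 0: S = H·P̄·Hᵀ + R = [255]
step 0: K = P̄·Hᵀ·S⁻¹ = [28/85; -27/85]
step 0: x' = x̄ + K·y = [-87/85, -77/85]
step 0: P' = (I − K·H)·P̄ = [28/85 -27/85; -27/85 363/85]
step 1: x̄ = F·x = [261/85, -338/85]
step 1: P̄ = F·P·Fᵀ + Q = [337/85 -171/85; -171/85 538/85]
step 1: y = z − H·x̄ = [-613/85]
step 1: S = H·P̄·Hᵀ + R = [3288/85]
step 1: K = P̄·Hᵀ·S⁻¹ = [337/1096; -171/1096]
step 1: x' = x̄ + K·y = [935/1096, -3125/1096]
step 1: P' = (I − K·H)·P̄ = [337/1096 -171/1096; -171/1096 5905/1096]

step 0: x' = [-87/85, -77/85], P' = [28/85 -27/85; -27/85 363/85]
step 1: x' = [935/1096, -3125/1096], P' = [337/1096 -171/1096; -171/1096 5905/1096]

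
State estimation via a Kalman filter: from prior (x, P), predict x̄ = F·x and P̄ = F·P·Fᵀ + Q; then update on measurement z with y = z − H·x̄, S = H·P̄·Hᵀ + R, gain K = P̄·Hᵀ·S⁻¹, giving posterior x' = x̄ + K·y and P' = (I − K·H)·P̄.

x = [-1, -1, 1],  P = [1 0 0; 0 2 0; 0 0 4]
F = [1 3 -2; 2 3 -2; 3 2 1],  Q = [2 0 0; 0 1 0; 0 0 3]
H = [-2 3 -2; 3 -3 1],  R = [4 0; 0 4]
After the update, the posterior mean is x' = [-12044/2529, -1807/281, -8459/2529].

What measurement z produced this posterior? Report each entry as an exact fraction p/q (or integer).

x̄ = F·x = [-6, -7, -4]
P̄ = F·P·Fᵀ + Q = [37 36 7; 36 39 10; 7 10 24]
S = H·P̄·Hᵀ + R = [103 -47; -47 46]
K = P̄·Hᵀ·S⁻¹ = [1390/2529 1970/2529; 133/281 142/281; -767/2529 41/2529]
x' − x̄ = [3130/2529, 160/281, 1657/2529] = K·y
y = (KᵀK)⁻¹·Kᵀ·(x' − x̄) = [-2, 3]
z = y + H·x̄ = [-2, 3] + [-1, -1] = [-3, 2]

z = [-3, 2]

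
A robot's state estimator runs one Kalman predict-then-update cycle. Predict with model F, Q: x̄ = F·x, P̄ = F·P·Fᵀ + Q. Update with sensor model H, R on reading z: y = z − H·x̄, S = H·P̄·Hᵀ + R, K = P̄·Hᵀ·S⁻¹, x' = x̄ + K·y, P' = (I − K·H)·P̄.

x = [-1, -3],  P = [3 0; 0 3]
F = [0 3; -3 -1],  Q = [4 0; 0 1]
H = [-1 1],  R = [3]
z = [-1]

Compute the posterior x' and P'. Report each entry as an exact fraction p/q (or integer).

x' = [-107/83, -142/83]
P' = [973/83 853/83; 853/83 973/83]

x̄ = F·x = [-9, 6]
P̄ = F·P·Fᵀ + Q = [31 -9; -9 31]
y = z − H·x̄ = [-16]
S = H·P̄·Hᵀ + R = [83]
K = P̄·Hᵀ·S⁻¹ = [-40/83; 40/83]
x' = x̄ + K·y = [-107/83, -142/83]
P' = (I − K·H)·P̄ = [973/83 853/83; 853/83 973/83]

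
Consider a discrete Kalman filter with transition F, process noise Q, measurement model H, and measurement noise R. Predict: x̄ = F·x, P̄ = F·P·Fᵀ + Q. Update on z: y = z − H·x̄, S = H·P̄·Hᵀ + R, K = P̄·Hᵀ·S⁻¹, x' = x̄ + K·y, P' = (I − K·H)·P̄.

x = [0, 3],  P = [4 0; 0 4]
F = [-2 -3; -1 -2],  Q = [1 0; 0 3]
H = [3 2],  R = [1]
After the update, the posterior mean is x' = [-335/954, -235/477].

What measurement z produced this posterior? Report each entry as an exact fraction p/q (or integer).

z = [-2]

x̄ = F·x = [-9, -6]
P̄ = F·P·Fᵀ + Q = [53 32; 32 23]
S = H·P̄·Hᵀ + R = [954]
K = P̄·Hᵀ·S⁻¹ = [223/954; 71/477]
x' − x̄ = [8251/954, 2627/477] = K·y
y = (KᵀK)⁻¹·Kᵀ·(x' − x̄) = [37]
z = y + H·x̄ = [37] + [-39] = [-2]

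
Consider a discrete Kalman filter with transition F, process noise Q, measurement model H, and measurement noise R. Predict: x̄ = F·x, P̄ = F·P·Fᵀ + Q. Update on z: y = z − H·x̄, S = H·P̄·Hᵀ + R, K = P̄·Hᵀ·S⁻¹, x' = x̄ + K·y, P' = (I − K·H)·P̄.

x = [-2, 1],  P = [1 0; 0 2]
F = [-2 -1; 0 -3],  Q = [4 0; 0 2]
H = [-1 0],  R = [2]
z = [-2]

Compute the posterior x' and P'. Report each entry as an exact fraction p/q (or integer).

x' = [13/6, -7/2]
P' = [5/3 1; 1 17]

x̄ = F·x = [3, -3]
P̄ = F·P·Fᵀ + Q = [10 6; 6 20]
y = z − H·x̄ = [1]
S = H·P̄·Hᵀ + R = [12]
K = P̄·Hᵀ·S⁻¹ = [-5/6; -1/2]
x' = x̄ + K·y = [13/6, -7/2]
P' = (I − K·H)·P̄ = [5/3 1; 1 17]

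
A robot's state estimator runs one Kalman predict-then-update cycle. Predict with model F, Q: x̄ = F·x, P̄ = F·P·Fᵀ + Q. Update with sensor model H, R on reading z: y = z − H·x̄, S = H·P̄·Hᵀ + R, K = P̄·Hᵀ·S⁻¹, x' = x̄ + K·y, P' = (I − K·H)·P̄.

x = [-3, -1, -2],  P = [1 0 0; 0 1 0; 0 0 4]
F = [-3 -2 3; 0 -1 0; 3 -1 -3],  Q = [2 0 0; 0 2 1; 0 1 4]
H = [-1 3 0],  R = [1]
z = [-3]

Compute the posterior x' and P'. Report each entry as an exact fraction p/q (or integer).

x̄ = F·x = [5, 1, -2]
P̄ = F·P·Fᵀ + Q = [51 2 -43; 2 3 2; -43 2 50]
y = z − H·x̄ = [-1]
S = H·P̄·Hᵀ + R = [67]
K = P̄·Hᵀ·S⁻¹ = [-45/67; 7/67; 49/67]
x' = x̄ + K·y = [380/67, 60/67, -183/67]
P' = (I − K·H)·P̄ = [1392/67 449/67 -676/67; 449/67 152/67 -209/67; -676/67 -209/67 949/67]

x' = [380/67, 60/67, -183/67]
P' = [1392/67 449/67 -676/67; 449/67 152/67 -209/67; -676/67 -209/67 949/67]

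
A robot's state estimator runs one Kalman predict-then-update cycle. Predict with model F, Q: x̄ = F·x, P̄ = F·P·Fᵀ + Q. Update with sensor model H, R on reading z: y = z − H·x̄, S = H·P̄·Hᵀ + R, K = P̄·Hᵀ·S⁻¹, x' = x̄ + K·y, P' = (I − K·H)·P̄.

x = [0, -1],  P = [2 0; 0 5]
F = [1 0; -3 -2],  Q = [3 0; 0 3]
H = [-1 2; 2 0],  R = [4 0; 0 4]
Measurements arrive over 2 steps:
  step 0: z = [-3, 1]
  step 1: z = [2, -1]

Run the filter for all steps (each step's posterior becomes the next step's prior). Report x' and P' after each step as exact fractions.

step 0: x' = [467/893, -1039/893], P' = [696/893 314/893; 314/893 1009/893]
step 1: x' = [-81336/318431, 287188/318431], P' = [233632/318431 99202/318431; 99202/318431 342153/318431]

step 0: x̄ = F·x = [0, 2]
step 0: P̄ = F·P·Fᵀ + Q = [5 -6; -6 41]
step 0: y = z − H·x̄ = [-7, 1]
step 0: S = H·P̄·Hᵀ + R = [197 -34; -34 24]
step 0: K = P̄·Hᵀ·S⁻¹ = [-17/893 348/893; 426/893 157/893]
step 0: x' = x̄ + K·y = [467/893, -1039/893]
step 0: P' = (I − K·H)·P̄ = [696/893 314/893; 314/893 1009/893]
step 1: x̄ = F·x = [467/893, 677/893]
step 1: P̄ = F·P·Fᵀ + Q = [3375/893 -2716/893; -2716/893 16747/893]
step 1: y = z − H·x̄ = [899/893, -1827/893]
step 1: S = H·P̄·Hᵀ + R = [84799/893 -17614/893; -17614/893 17072/893]
step 1: K = P̄·Hᵀ·S⁻¹ = [-8807/318431 116816/318431; 146276/318431 49601/318431]
step 1: x' = x̄ + K·y = [-81336/318431, 287188/318431]
step 1: P' = (I − K·H)·P̄ = [233632/318431 99202/318431; 99202/318431 342153/318431]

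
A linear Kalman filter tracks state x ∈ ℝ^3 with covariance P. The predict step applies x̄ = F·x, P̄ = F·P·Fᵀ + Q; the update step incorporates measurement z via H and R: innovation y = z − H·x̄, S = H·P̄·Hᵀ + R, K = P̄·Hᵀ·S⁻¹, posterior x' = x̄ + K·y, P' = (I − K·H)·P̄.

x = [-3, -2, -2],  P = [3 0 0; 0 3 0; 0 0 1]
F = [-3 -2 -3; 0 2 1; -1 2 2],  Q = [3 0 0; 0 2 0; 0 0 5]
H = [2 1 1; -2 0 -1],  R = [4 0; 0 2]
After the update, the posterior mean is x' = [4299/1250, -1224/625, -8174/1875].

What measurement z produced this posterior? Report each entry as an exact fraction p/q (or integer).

x̄ = F·x = [19, -6, -5]
P̄ = F·P·Fᵀ + Q = [51 -15 -9; -15 15 14; -9 14 24]
S = H·P̄·Hᵀ + R = [179 -176; -176 194]
K = P̄·Hᵀ·S⁻¹ = [-206/625 -973/1250; 437/625 448/625; 1412/1875 1223/1875]
x' − x̄ = [-19451/1250, 2526/625, 1201/1875] = K·y
y = (KᵀK)⁻¹·Kᵀ·(x' − x̄) = [-26, 31]
z = y + H·x̄ = [-26, 31] + [27, -33] = [1, -2]

z = [1, -2]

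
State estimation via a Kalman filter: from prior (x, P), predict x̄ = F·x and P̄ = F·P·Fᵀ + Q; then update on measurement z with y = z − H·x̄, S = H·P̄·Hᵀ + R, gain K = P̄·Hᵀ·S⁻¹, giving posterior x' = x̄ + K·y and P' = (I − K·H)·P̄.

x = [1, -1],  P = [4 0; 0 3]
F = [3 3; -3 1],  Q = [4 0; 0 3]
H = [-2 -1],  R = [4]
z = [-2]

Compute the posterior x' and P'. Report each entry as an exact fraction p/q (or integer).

x̄ = F·x = [0, -4]
P̄ = F·P·Fᵀ + Q = [67 -27; -27 42]
y = z − H·x̄ = [-6]
S = H·P̄·Hᵀ + R = [206]
K = P̄·Hᵀ·S⁻¹ = [-107/206; 6/103]
x' = x̄ + K·y = [321/103, -448/103]
P' = (I − K·H)·P̄ = [2353/206 -2139/103; -2139/103 4254/103]

x' = [321/103, -448/103]
P' = [2353/206 -2139/103; -2139/103 4254/103]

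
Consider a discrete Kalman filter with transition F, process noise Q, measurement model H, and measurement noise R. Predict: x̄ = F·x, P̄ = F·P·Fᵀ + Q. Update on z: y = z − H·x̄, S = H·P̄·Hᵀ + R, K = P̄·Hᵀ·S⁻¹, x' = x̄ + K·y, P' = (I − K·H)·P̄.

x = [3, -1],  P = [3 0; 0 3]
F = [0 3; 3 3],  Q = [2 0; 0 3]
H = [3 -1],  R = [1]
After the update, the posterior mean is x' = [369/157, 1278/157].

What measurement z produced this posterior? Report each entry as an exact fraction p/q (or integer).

x̄ = F·x = [-3, 6]
P̄ = F·P·Fᵀ + Q = [29 27; 27 57]
S = H·P̄·Hᵀ + R = [157]
K = P̄·Hᵀ·S⁻¹ = [60/157; 24/157]
x' − x̄ = [840/157, 336/157] = K·y
y = (KᵀK)⁻¹·Kᵀ·(x' − x̄) = [14]
z = y + H·x̄ = [14] + [-15] = [-1]

z = [-1]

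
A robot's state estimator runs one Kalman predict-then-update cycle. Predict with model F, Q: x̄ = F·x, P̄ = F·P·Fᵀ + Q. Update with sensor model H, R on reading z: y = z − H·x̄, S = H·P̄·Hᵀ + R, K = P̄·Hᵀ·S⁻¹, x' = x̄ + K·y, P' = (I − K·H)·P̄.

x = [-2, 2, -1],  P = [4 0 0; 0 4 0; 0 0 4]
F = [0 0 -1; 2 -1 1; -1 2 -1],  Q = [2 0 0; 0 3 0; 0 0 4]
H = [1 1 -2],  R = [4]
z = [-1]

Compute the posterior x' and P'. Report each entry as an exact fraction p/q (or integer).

x̄ = F·x = [1, -7, 7]
P̄ = F·P·Fᵀ + Q = [6 -4 4; -4 27 -20; 4 -20 28]
y = z − H·x̄ = [19]
S = H·P̄·Hᵀ + R = [205]
K = P̄·Hᵀ·S⁻¹ = [-6/205; 63/205; -72/205]
x' = x̄ + K·y = [91/205, -238/205, 67/205]
P' = (I − K·H)·P̄ = [1194/205 -442/205 388/205; -442/205 1566/205 436/205; 388/205 436/205 556/205]

x' = [91/205, -238/205, 67/205]
P' = [1194/205 -442/205 388/205; -442/205 1566/205 436/205; 388/205 436/205 556/205]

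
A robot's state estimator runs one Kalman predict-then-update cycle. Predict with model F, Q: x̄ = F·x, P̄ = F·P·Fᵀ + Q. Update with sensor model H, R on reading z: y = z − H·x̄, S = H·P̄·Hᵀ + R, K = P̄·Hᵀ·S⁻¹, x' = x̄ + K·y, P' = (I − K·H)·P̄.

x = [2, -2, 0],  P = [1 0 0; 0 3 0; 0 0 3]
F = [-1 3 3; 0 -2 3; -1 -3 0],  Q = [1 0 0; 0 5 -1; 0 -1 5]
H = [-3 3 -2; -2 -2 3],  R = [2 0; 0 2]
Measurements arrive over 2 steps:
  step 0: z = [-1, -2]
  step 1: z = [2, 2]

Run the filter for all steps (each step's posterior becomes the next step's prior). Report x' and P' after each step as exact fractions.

step 0: x' = [1613/262299, -337330/262299, -132602/87433], P' = [654601/262299 1621027/262299 493690/87433; 1621027/262299 4275967/262299 1302542/87433; 493690/87433 1302542/87433 1203594/87433]
step 1: x' = [-355729041417/311916751807, -299460063751/311916751807, -228228846332/311916751807], P' = [160390183600/311916751807 305004386418/311916751807 272044497650/311916751807; 305004386418/311916751807 824180163438/311916751807 737000174542/311916751807; 272044497650/311916751807 737000174542/311916751807 705899273054/311916751807]

step 0: x̄ = F·x = [-8, 4, 4]
step 0: P̄ = F·P·Fᵀ + Q = [56 9 -26; 9 44 17; -26 17 33]
step 0: y = z − H·x̄ = [-29, -22]
step 0: S = H·P̄·Hᵀ + R = [356 225; 225 879]
step 0: K = P̄·Hᵀ·S⁻¹ = [-10477/87433 -54023/262299; 24928/87433 -35555/262299; 9684/87433 9159/87433]
step 0: x' = x̄ + K·y = [1613/262299, -337330/262299, -132602/87433]
step 0: P' = (I − K·H)·P̄ = [654601/262299 1621027/262299 493690/87433; 1621027/262299 4275967/262299 1302542/87433; 493690/87433 1302542/87433 1203594/87433]
step 1: x̄ = F·x = [-2207021/262299, -518758/262299, 1010377/262299]
step 1: P̄ = F·P·Fᵀ + Q = [123622327/262299 17362958/262299 -77440946/262299; 17362958/262299 4020889/262299 -10976287/262299; -77440946/262299 -10976287/262299 50175961/262299]
step 1: y = z − H·x̄ = [-2519437/262299, -2652697/87433]
step 1: S = H·P̄·Hᵀ + R = [239908234/262299 220355287/87433; 220355287/87433 720863857/87433]
step 1: K = P̄·Hᵀ·S⁻¹ = [-55123193423/311916751807 -57327823543/311916751807; 41763490988/311916751807 -23684288043/311916751807; -8465757716/311916751807 49804237389/311916751807]
step 1: x' = x̄ + K·y = [-355729041417/311916751807, -299460063751/311916751807, -228228846332/311916751807]
step 1: P' = (I − K·H)·P̄ = [160390183600/311916751807 305004386418/311916751807 272044497650/311916751807; 305004386418/311916751807 824180163438/311916751807 737000174542/311916751807; 272044497650/311916751807 737000174542/311916751807 705899273054/311916751807]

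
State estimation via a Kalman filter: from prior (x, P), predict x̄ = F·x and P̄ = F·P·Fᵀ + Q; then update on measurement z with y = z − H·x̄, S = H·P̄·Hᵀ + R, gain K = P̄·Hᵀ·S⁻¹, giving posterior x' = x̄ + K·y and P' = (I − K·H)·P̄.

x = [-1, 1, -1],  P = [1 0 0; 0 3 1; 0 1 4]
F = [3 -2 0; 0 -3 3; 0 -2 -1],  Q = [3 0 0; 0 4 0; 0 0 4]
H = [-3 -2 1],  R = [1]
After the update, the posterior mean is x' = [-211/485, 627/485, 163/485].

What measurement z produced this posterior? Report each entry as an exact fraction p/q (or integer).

x̄ = F·x = [-5, -6, -1]
P̄ = F·P·Fᵀ + Q = [24 12 14; 12 49 3; 14 3 24]
S = H·P̄·Hᵀ + R = [485]
K = P̄·Hᵀ·S⁻¹ = [-82/485; -131/485; -24/485]
x' − x̄ = [2214/485, 3537/485, 648/485] = K·y
y = (KᵀK)⁻¹·Kᵀ·(x' − x̄) = [-27]
z = y + H·x̄ = [-27] + [26] = [-1]

z = [-1]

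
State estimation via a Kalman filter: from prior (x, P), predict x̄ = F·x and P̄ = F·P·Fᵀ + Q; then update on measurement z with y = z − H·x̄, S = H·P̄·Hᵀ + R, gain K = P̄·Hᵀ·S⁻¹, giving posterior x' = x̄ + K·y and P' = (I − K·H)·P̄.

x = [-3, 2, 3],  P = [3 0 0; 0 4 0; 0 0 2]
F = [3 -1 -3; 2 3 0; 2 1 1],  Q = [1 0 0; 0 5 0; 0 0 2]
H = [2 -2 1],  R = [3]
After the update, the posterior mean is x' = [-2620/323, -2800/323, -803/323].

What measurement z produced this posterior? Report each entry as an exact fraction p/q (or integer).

x̄ = F·x = [-20, 0, -1]
P̄ = F·P·Fᵀ + Q = [50 6 8; 6 53 24; 8 24 20]
S = H·P̄·Hᵀ + R = [323]
K = P̄·Hᵀ·S⁻¹ = [96/323; -70/323; -12/323]
x' − x̄ = [3840/323, -2800/323, -480/323] = K·y
y = (KᵀK)⁻¹·Kᵀ·(x' − x̄) = [40]
z = y + H·x̄ = [40] + [-41] = [-1]

z = [-1]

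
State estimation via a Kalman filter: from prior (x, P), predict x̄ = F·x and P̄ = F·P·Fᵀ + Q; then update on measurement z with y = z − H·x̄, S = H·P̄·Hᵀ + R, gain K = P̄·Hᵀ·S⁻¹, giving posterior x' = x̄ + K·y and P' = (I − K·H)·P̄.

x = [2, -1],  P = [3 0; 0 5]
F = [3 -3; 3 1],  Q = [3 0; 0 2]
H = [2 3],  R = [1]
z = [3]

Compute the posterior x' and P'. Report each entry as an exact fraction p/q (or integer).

x' = [1179/751, -25/751]
P' = [21729/751 -14424/751; -14424/751 9658/751]

x̄ = F·x = [9, 5]
P̄ = F·P·Fᵀ + Q = [75 12; 12 34]
y = z − H·x̄ = [-30]
S = H·P̄·Hᵀ + R = [751]
K = P̄·Hᵀ·S⁻¹ = [186/751; 126/751]
x' = x̄ + K·y = [1179/751, -25/751]
P' = (I − K·H)·P̄ = [21729/751 -14424/751; -14424/751 9658/751]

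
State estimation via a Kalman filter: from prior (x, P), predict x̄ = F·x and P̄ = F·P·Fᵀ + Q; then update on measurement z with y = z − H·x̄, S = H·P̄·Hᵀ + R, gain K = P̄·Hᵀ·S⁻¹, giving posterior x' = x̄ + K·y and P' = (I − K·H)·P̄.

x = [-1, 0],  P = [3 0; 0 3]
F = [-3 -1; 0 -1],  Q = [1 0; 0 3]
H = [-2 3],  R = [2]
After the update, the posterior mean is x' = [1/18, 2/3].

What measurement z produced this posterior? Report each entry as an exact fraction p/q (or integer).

z = [2]

x̄ = F·x = [3, 0]
P̄ = F·P·Fᵀ + Q = [31 3; 3 6]
S = H·P̄·Hᵀ + R = [144]
K = P̄·Hᵀ·S⁻¹ = [-53/144; 1/12]
x' − x̄ = [-53/18, 2/3] = K·y
y = (KᵀK)⁻¹·Kᵀ·(x' − x̄) = [8]
z = y + H·x̄ = [8] + [-6] = [2]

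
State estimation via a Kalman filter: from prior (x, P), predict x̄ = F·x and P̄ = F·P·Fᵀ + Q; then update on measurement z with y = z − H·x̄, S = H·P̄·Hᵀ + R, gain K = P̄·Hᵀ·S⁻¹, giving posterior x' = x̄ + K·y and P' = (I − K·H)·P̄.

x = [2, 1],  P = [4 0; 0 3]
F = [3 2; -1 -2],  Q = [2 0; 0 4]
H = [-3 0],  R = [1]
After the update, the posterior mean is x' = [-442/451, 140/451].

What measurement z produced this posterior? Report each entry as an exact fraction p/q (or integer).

z = [3]

x̄ = F·x = [8, -4]
P̄ = F·P·Fᵀ + Q = [50 -24; -24 20]
S = H·P̄·Hᵀ + R = [451]
K = P̄·Hᵀ·S⁻¹ = [-150/451; 72/451]
x' − x̄ = [-4050/451, 1944/451] = K·y
y = (KᵀK)⁻¹·Kᵀ·(x' − x̄) = [27]
z = y + H·x̄ = [27] + [-24] = [3]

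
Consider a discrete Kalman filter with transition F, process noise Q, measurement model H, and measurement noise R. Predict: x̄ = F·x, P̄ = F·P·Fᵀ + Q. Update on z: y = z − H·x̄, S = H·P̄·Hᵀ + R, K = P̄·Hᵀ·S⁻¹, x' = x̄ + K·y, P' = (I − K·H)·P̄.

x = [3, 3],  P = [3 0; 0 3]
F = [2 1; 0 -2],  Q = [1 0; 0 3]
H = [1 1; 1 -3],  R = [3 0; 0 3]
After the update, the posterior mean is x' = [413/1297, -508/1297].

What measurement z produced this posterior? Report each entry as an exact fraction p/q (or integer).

x̄ = F·x = [9, -6]
P̄ = F·P·Fᵀ + Q = [16 -6; -6 15]
S = H·P̄·Hᵀ + R = [22 -17; -17 190]
K = P̄·Hᵀ·S⁻¹ = [826/1297 306/1297; 281/1297 -323/1297]
x' − x̄ = [-11260/1297, 7274/1297] = K·y
y = (KᵀK)⁻¹·Kᵀ·(x' − x̄) = [-4, -26]
z = y + H·x̄ = [-4, -26] + [3, 27] = [-1, 1]

z = [-1, 1]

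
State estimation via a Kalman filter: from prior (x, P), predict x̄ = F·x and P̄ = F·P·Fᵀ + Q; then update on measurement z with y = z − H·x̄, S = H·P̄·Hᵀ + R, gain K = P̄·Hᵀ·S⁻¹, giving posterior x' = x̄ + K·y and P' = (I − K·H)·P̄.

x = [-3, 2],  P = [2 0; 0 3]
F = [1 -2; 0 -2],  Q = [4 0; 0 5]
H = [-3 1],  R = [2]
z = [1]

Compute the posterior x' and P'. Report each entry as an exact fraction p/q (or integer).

x̄ = F·x = [-7, -4]
P̄ = F·P·Fᵀ + Q = [18 12; 12 17]
y = z − H·x̄ = [-16]
S = H·P̄·Hᵀ + R = [109]
K = P̄·Hᵀ·S⁻¹ = [-42/109; -19/109]
x' = x̄ + K·y = [-91/109, -132/109]
P' = (I − K·H)·P̄ = [198/109 510/109; 510/109 1492/109]

x' = [-91/109, -132/109]
P' = [198/109 510/109; 510/109 1492/109]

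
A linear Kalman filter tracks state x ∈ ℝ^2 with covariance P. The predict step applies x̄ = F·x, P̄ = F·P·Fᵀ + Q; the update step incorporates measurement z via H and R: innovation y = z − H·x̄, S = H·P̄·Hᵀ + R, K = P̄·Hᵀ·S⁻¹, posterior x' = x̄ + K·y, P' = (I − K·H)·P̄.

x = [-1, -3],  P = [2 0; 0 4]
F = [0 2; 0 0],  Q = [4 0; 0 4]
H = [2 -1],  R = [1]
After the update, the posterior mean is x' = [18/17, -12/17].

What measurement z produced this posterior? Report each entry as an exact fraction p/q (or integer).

z = [3]

x̄ = F·x = [-6, 0]
P̄ = F·P·Fᵀ + Q = [20 0; 0 4]
S = H·P̄·Hᵀ + R = [85]
K = P̄·Hᵀ·S⁻¹ = [8/17; -4/85]
x' − x̄ = [120/17, -12/17] = K·y
y = (KᵀK)⁻¹·Kᵀ·(x' − x̄) = [15]
z = y + H·x̄ = [15] + [-12] = [3]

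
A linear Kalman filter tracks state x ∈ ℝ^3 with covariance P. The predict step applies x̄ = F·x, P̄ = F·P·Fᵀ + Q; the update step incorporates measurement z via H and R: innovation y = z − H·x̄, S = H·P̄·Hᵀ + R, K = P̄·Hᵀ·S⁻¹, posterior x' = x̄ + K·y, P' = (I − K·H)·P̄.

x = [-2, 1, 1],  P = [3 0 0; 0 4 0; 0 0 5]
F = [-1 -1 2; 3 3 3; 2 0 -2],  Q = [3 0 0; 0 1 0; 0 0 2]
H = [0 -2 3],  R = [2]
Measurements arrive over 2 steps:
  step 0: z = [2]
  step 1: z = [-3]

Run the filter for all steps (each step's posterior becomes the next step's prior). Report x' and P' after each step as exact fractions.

step 0: x' = [31/37, -635/111, -117/37], P' = [726/37 -683/37 -458/37; -683/37 8069/222 1779/74; -458/37 1779/74 1193/74]
step 1: x' = [812845/263286, -730712/131643, -205952/43881], P' = [1859851/131643 -4099378/131643 -912733/43881; -4099378/131643 12331210/131643 2733046/43881; -912733/43881 2733046/43881 608988/14627]

step 0: x̄ = F·x = [3, 0, -6]
step 0: P̄ = F·P·Fᵀ + Q = [30 9 -26; 9 109 -12; -26 -12 34]
step 0: y = z − H·x̄ = [20]
step 0: S = H·P̄·Hᵀ + R = [888]
step 0: K = P̄·Hᵀ·S⁻¹ = [-4/37; -127/444; 21/148]
step 0: x' = x̄ + K·y = [31/37, -635/111, -117/37]
step 0: P' = (I − K·H)·P̄ = [726/37 -683/37 -458/37; -683/37 8069/222 1779/74; -458/37 1779/74 1193/74]
step 1: x̄ = F·x = [-160/111, -893/37, 8]
step 1: P̄ = F·P·Fᵀ + Q = [8855/222 2759/37 -93; 2759/37 19516/37 -234; -93 -234 244]
step 1: y = z − H·x̄ = [-2785/37]
step 1: S = H·P̄·Hᵀ + R = [263286/37]
step 1: K = P̄·Hᵀ·S⁻¹ = [-15841/263286; -32503/131643; 7400/43881]
step 1: x' = x̄ + K·y = [812845/263286, -730712/131643, -205952/43881]
step 1: P' = (I − K·H)·P̄ = [1859851/131643 -4099378/131643 -912733/43881; -4099378/131643 12331210/131643 2733046/43881; -912733/43881 2733046/43881 608988/14627]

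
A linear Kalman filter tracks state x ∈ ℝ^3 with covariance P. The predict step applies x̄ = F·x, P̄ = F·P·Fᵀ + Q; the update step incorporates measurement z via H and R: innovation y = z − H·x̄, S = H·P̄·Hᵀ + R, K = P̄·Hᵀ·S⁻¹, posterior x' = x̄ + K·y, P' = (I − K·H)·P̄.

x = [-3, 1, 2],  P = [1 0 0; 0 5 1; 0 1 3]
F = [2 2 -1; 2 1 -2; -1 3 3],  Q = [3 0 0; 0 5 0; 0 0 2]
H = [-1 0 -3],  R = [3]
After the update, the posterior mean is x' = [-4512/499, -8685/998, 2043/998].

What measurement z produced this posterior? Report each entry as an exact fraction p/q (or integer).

x̄ = F·x = [-6, -9, 12]
P̄ = F·P·Fᵀ + Q = [26 15 22; 15 22 -8; 22 -8 93]
S = H·P̄·Hᵀ + R = [998]
K = P̄·Hᵀ·S⁻¹ = [-46/499; 9/998; -301/998]
x' − x̄ = [-1518/499, 297/998, -9933/998] = K·y
y = (KᵀK)⁻¹·Kᵀ·(x' − x̄) = [33]
z = y + H·x̄ = [33] + [-30] = [3]

z = [3]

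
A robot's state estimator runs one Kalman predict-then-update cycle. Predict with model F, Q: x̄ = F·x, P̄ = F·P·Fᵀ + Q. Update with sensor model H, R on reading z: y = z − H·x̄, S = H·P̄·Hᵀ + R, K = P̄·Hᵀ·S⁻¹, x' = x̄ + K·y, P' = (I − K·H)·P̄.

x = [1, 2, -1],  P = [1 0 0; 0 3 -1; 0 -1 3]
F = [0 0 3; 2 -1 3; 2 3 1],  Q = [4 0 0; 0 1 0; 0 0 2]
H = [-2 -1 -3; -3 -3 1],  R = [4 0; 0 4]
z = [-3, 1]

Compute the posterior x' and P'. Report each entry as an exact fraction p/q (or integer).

x̄ = F·x = [-3, -3, 7]
P̄ = F·P·Fᵀ + Q = [31 30 0; 30 41 -4; 0 -4 30]
y = z − H·x̄ = [9, -24]
S = H·P̄·Hᵀ + R = [535 457; 457 1246]
K = P̄·Hᵀ·S⁻¹ = [-31001/457761 -55861/457761; -11725/457761 -75422/457761; -126350/457761 61772/457761]
x' = x̄ + K·y = [-103876/152587, 110440/152587, 194883/152587]
P' = (I − K·H)·P̄ = [1115936/457761 -1148096/457761 -319924/457761; -1148096/457761 1358102/457761 328330/457761; -319924/457761 328330/457761 272306/457761]

x' = [-103876/152587, 110440/152587, 194883/152587]
P' = [1115936/457761 -1148096/457761 -319924/457761; -1148096/457761 1358102/457761 328330/457761; -319924/457761 328330/457761 272306/457761]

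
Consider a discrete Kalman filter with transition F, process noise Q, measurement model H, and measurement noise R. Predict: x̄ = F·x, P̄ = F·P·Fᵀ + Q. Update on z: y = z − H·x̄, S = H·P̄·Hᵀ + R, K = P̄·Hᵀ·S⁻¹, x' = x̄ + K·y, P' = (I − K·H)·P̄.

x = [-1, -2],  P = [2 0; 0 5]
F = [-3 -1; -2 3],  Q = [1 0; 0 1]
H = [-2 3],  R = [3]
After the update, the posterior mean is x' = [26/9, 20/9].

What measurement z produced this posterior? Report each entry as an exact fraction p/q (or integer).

x̄ = F·x = [5, -4]
P̄ = F·P·Fᵀ + Q = [24 -3; -3 54]
S = H·P̄·Hᵀ + R = [621]
K = P̄·Hᵀ·S⁻¹ = [-19/207; 56/207]
x' − x̄ = [-19/9, 56/9] = K·y
y = (KᵀK)⁻¹·Kᵀ·(x' − x̄) = [23]
z = y + H·x̄ = [23] + [-22] = [1]

z = [1]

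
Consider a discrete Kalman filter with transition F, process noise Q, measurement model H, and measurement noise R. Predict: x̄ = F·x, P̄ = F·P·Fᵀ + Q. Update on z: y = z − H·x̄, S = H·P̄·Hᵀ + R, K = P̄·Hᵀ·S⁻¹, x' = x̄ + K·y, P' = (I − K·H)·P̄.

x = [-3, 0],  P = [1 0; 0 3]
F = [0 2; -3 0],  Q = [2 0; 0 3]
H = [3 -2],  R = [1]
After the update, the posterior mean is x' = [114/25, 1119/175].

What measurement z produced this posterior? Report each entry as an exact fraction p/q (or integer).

x̄ = F·x = [0, 9]
P̄ = F·P·Fᵀ + Q = [14 0; 0 12]
S = H·P̄·Hᵀ + R = [175]
K = P̄·Hᵀ·S⁻¹ = [6/25; -24/175]
x' − x̄ = [114/25, -456/175] = K·y
y = (KᵀK)⁻¹·Kᵀ·(x' − x̄) = [19]
z = y + H·x̄ = [19] + [-18] = [1]

z = [1]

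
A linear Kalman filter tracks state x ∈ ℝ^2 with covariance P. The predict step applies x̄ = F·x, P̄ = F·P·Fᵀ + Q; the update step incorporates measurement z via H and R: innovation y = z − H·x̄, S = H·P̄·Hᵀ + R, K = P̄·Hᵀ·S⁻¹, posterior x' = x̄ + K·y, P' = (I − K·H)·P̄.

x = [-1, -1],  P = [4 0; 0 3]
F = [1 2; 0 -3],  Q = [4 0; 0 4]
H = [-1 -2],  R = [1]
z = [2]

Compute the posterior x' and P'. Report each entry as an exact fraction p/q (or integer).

x̄ = F·x = [-3, 3]
P̄ = F·P·Fᵀ + Q = [20 -18; -18 31]
y = z − H·x̄ = [5]
S = H·P̄·Hᵀ + R = [73]
K = P̄·Hᵀ·S⁻¹ = [16/73; -44/73]
x' = x̄ + K·y = [-139/73, -1/73]
P' = (I − K·H)·P̄ = [1204/73 -610/73; -610/73 327/73]

x' = [-139/73, -1/73]
P' = [1204/73 -610/73; -610/73 327/73]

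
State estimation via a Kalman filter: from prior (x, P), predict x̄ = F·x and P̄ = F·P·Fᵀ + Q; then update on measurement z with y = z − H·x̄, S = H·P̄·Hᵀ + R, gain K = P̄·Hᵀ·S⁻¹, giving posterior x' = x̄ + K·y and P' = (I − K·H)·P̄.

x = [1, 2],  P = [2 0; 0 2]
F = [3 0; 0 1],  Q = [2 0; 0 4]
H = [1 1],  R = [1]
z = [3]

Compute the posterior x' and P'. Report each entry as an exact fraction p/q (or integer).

x̄ = F·x = [3, 2]
P̄ = F·P·Fᵀ + Q = [20 0; 0 6]
y = z − H·x̄ = [-2]
S = H·P̄·Hᵀ + R = [27]
K = P̄·Hᵀ·S⁻¹ = [20/27; 2/9]
x' = x̄ + K·y = [41/27, 14/9]
P' = (I − K·H)·P̄ = [140/27 -40/9; -40/9 14/3]

x' = [41/27, 14/9]
P' = [140/27 -40/9; -40/9 14/3]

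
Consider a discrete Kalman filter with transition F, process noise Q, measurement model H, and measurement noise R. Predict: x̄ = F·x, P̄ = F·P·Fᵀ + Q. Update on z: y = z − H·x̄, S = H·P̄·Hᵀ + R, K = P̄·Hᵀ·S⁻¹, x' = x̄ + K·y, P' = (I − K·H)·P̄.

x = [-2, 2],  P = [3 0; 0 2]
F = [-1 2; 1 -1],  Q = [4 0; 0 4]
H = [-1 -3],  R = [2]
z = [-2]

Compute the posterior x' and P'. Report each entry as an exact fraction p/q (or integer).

x' = [36/7, -8/7]
P' = [201/14 -34/7; -34/7 13/7]

x̄ = F·x = [6, -4]
P̄ = F·P·Fᵀ + Q = [15 -7; -7 9]
y = z − H·x̄ = [-8]
S = H·P̄·Hᵀ + R = [56]
K = P̄·Hᵀ·S⁻¹ = [3/28; -5/14]
x' = x̄ + K·y = [36/7, -8/7]
P' = (I − K·H)·P̄ = [201/14 -34/7; -34/7 13/7]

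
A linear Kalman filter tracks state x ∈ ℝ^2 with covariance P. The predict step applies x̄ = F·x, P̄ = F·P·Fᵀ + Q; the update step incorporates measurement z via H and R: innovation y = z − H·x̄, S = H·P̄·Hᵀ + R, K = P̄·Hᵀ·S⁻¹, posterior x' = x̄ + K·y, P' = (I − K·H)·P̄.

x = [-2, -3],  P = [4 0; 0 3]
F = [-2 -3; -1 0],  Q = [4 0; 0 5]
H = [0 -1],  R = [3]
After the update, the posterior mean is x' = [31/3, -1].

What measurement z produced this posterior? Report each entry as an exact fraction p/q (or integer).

x̄ = F·x = [13, 2]
P̄ = F·P·Fᵀ + Q = [47 8; 8 9]
S = H·P̄·Hᵀ + R = [12]
K = P̄·Hᵀ·S⁻¹ = [-2/3; -3/4]
x' − x̄ = [-8/3, -3] = K·y
y = (KᵀK)⁻¹·Kᵀ·(x' − x̄) = [4]
z = y + H·x̄ = [4] + [-2] = [2]

z = [2]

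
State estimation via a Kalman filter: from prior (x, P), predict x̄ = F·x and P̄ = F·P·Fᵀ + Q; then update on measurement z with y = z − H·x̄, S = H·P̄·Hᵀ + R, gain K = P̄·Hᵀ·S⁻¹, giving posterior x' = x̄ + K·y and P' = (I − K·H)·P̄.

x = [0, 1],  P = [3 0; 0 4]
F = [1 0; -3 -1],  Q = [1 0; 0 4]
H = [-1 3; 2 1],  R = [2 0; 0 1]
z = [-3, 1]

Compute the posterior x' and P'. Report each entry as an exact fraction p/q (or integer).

x̄ = F·x = [0, -1]
P̄ = F·P·Fᵀ + Q = [4 -9; -9 35]
y = z − H·x̄ = [0, 2]
S = H·P̄·Hᵀ + R = [375 52; 52 16]
K = P̄·Hᵀ·S⁻¹ = [-111/824 1237/3296; 235/824 447/3296]
x' = x̄ + K·y = [1237/1648, -1201/1648]
P' = (I − K·H)·P̄ = [657/3296 -77/3296; -77/3296 601/3296]

x' = [1237/1648, -1201/1648]
P' = [657/3296 -77/3296; -77/3296 601/3296]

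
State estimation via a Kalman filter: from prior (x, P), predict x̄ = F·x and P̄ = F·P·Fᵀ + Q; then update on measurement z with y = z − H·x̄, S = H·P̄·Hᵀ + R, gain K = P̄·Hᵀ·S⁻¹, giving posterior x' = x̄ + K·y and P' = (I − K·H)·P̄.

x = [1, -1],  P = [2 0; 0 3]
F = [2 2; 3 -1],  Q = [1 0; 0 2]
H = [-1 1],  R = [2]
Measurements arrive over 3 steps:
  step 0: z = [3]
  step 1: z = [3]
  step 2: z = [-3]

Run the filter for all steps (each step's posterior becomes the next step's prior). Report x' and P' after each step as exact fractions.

step 0: x̄ = F·x = [0, 4]
step 0: P̄ = F·P·Fᵀ + Q = [21 6; 6 23]
step 0: y = z − H·x̄ = [-1]
step 0: S = H·P̄·Hᵀ + R = [34]
step 0: K = P̄·Hᵀ·S⁻¹ = [-15/34; 1/2]
step 0: x' = x̄ + K·y = [15/34, 7/2]
step 0: P' = (I − K·H)·P̄ = [489/34 27/2; 27/2 29/2]
step 1: x̄ = F·x = [134/17, -37/17]
step 1: P̄ = F·P·Fᵀ + Q = [3817/17 1892/17; 1892/17 1104/17]
step 1: y = z − H·x̄ = [222/17]
step 1: S = H·P̄·Hᵀ + R = [1171/17]
step 1: K = P̄·Hᵀ·S⁻¹ = [-1925/1171; -788/1171]
step 1: x' = x̄ + K·y = [-15908/1171, -12839/1171]
step 1: P' = (I − K·H)·P̄ = [44946/1171 41096/1171; 41096/1171 39520/1171]
step 2: x̄ = F·x = [-57494/1171, -34885/1171]
step 2: P̄ = F·P·Fᵀ + Q = [667803/1171 355020/1171; 355020/1171 199800/1171]
step 2: y = z − H·x̄ = [-26122/1171]
step 2: S = H·P̄·Hᵀ + R = [159905/1171]
step 2: K = P̄·Hᵀ·S⁻¹ = [-312783/159905; -31044/31981]
step 2: x' = x̄ + K·y = [-873664/159905, -260227/31981]
step 2: P' = (I − K·H)·P̄ = [7644606/159905 1403808/31981; 1403808/31981 1341720/31981]

step 0: x' = [15/34, 7/2], P' = [489/34 27/2; 27/2 29/2]
step 1: x' = [-15908/1171, -12839/1171], P' = [44946/1171 41096/1171; 41096/1171 39520/1171]
step 2: x' = [-873664/159905, -260227/31981], P' = [7644606/159905 1403808/31981; 1403808/31981 1341720/31981]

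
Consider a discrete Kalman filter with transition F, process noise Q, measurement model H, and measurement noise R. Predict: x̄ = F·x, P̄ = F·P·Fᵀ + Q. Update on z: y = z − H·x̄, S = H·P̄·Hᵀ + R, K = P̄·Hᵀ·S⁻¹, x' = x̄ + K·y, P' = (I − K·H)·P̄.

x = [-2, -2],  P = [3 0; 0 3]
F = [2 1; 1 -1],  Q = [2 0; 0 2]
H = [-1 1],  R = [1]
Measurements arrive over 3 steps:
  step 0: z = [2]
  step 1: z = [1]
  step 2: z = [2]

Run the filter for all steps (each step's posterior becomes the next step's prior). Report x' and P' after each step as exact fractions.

step 0: x' = [-16/5, -1], P' = [36/5 13/2; 13/2 27/4]
step 1: x' = [-551/163, -755/326], P' = [2497/652 1873/652; 1873/652 1891/652]
step 2: x' = [-144009/41626, -52917/41626], P' = [160125/41626 121235/41626; 121235/41626 122667/41626]

step 0: x̄ = F·x = [-6, 0]
step 0: P̄ = F·P·Fᵀ + Q = [17 3; 3 8]
step 0: y = z − H·x̄ = [-4]
step 0: S = H·P̄·Hᵀ + R = [20]
step 0: K = P̄·Hᵀ·S⁻¹ = [-7/10; 1/4]
step 0: x' = x̄ + K·y = [-16/5, -1]
step 0: P' = (I − K·H)·P̄ = [36/5 13/2; 13/2 27/4]
step 1: x̄ = F·x = [-37/5, -11/5]
step 1: P̄ = F·P·Fᵀ + Q = [1271/20 23/20; 23/20 59/20]
step 1: y = z − H·x̄ = [-21/5]
step 1: S = H·P̄·Hᵀ + R = [326/5]
step 1: K = P̄·Hᵀ·S⁻¹ = [-156/163; 9/326]
step 1: x' = x̄ + K·y = [-551/163, -755/326]
step 1: P' = (I − K·H)·P̄ = [2497/652 1873/652; 1873/652 1891/652]
step 2: x̄ = F·x = [-2959/326, -347/326]
step 2: P̄ = F·P·Fᵀ + Q = [20675/652 615/326; 615/326 973/326]
step 2: y = z − H·x̄ = [-980/163]
step 2: S = H·P̄·Hᵀ + R = [20813/652]
step 2: K = P̄·Hᵀ·S⁻¹ = [-19445/20813; 716/20813]
step 2: x' = x̄ + K·y = [-144009/41626, -52917/41626]
step 2: P' = (I − K·H)·P̄ = [160125/41626 121235/41626; 121235/41626 122667/41626]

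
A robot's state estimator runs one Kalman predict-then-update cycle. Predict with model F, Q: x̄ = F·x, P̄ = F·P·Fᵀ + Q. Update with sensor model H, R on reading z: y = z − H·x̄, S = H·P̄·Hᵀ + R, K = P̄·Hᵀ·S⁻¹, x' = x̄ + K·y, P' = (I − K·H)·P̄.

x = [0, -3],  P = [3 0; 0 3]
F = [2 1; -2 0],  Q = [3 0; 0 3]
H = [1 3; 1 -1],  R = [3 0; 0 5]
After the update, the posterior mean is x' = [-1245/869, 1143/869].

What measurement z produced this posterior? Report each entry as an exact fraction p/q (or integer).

x̄ = F·x = [-3, 0]
P̄ = F·P·Fᵀ + Q = [18 -12; -12 15]
S = H·P̄·Hᵀ + R = [84 -51; -51 62]
K = P̄·Hᵀ·S⁻¹ = [138/869 534/869; 223/869 -195/869]
x' − x̄ = [1362/869, 1143/869] = K·y
y = (KᵀK)⁻¹·Kᵀ·(x' − x̄) = [6, 1]
z = y + H·x̄ = [6, 1] + [-3, -3] = [3, -2]

z = [3, -2]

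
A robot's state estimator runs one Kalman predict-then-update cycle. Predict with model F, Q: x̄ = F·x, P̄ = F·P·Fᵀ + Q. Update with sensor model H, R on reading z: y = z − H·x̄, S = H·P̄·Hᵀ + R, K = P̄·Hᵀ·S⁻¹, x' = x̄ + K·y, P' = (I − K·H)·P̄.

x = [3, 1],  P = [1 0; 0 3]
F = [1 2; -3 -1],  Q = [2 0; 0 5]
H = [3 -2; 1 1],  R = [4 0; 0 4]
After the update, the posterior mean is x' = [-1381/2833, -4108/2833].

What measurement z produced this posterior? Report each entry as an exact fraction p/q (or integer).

z = [1, -1]

x̄ = F·x = [5, -10]
P̄ = F·P·Fᵀ + Q = [15 -9; -9 17]
S = H·P̄·Hᵀ + R = [315 2; 2 18]
K = P̄·Hᵀ·S⁻¹ = [561/2833 882/2833; -557/2833 1321/2833]
x' − x̄ = [-15546/2833, 24222/2833] = K·y
y = (KᵀK)⁻¹·Kᵀ·(x' − x̄) = [-34, 4]
z = y + H·x̄ = [-34, 4] + [35, -5] = [1, -1]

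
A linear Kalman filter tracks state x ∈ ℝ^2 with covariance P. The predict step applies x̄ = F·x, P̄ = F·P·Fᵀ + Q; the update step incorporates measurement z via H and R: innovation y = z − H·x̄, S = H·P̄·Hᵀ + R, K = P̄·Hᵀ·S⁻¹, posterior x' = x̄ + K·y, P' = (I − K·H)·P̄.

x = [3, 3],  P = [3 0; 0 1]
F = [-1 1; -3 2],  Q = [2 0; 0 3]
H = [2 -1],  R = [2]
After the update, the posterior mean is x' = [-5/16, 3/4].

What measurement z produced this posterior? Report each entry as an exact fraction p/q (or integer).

x̄ = F·x = [0, -3]
P̄ = F·P·Fᵀ + Q = [6 11; 11 34]
S = H·P̄·Hᵀ + R = [16]
K = P̄·Hᵀ·S⁻¹ = [1/16; -3/4]
x' − x̄ = [-5/16, 15/4] = K·y
y = (KᵀK)⁻¹·Kᵀ·(x' − x̄) = [-5]
z = y + H·x̄ = [-5] + [3] = [-2]

z = [-2]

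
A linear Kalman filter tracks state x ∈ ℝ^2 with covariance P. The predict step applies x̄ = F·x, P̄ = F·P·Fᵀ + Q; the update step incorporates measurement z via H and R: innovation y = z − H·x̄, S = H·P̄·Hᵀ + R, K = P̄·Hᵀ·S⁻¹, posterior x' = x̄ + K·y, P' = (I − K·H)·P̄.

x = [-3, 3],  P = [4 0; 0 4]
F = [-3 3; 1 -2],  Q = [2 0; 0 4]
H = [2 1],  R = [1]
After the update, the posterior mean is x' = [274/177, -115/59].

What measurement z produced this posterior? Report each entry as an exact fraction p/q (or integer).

x̄ = F·x = [18, -9]
P̄ = F·P·Fᵀ + Q = [74 -36; -36 24]
S = H·P̄·Hᵀ + R = [177]
K = P̄·Hᵀ·S⁻¹ = [112/177; -16/59]
x' − x̄ = [-2912/177, 416/59] = K·y
y = (KᵀK)⁻¹·Kᵀ·(x' − x̄) = [-26]
z = y + H·x̄ = [-26] + [27] = [1]

z = [1]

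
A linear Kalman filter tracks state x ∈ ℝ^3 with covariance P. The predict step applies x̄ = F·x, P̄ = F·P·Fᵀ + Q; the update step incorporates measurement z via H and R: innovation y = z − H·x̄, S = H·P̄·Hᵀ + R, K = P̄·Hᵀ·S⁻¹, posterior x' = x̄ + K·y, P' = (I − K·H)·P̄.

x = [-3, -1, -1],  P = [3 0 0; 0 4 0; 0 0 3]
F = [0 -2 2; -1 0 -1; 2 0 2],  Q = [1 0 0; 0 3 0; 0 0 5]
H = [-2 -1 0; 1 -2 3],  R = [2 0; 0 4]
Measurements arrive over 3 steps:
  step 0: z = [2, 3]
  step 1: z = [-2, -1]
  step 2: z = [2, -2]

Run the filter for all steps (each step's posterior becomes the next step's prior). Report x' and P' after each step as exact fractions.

step 0: x' = [-2537/4534, -1387/2267, 3025/4534], P' = [47131/49874 -24729/24937 -44625/49874; -24729/24937 53388/24937 39903/24937; -44625/49874 39903/24937 83467/49874]
step 1: x' = [34823781/28042552, -2135187/14021276, -22427943/28042552], P' = [42729981/56085104 -22481411/28042552 -40325383/56085104; -22481411/28042552 27208997/14021276 39859033/28042552; -40325383/56085104 39859033/28042552 84187269/56085104]
step 2: x' = [-35505477762/31060942183, 5458560428/31060942183, -3815400916/31060942183], P' = [23578264794/31060942183 -24806896718/31060942183 -22255122722/31060942183; -24806896718/31060942183 60172319594/31060942183 44064334574/31060942183; -22255122722/31060942183 44064334574/31060942183 46554344086/31060942183]

step 0: x̄ = F·x = [0, 4, -8]
step 0: P̄ = F·P·Fᵀ + Q = [29 -6 12; -6 9 -12; 12 -12 29]
step 0: y = z − H·x̄ = [6, 35]
step 0: S = H·P̄·Hᵀ + R = [103 -94; -94 570]
step 0: K = P̄·Hᵀ·S⁻¹ = [-11201/24937 3043/49874; -1965/24937 -2949/24937; 2361/24937 11541/49874]
step 0: x' = x̄ + K·y = [-2537/4534, -1387/2267, 3025/4534]
step 0: P' = (I − K·H)·P̄ = [47131/49874 -24729/24937 -44625/49874; -24729/24937 53388/24937 39903/24937; -44625/49874 39903/24937 83467/49874]
step 1: x̄ = F·x = [5799/2267, -244/2267, 488/2267]
step 1: P̄ = F·P·Fᵀ + Q = [86199/24937 -8494/24937 16988/24937; -8494/24937 95485/24937 -41348/24937; 16988/24937 -41348/24937 207381/24937]
step 1: y = z − H·x̄ = [6820/2267, -10018/2267]
step 1: S = H·P̄·Hᵀ + R = [456179/24937 15206/24937; 15206/24937 3066396/24937]
step 1: K = P̄·Hᵀ·S⁻¹ = [-10124285/28042552 2919869/56085104; -2363793/14021276 -2935075/28042552; 233175/28042552 13200073/56085104]
step 1: x' = x̄ + K·y = [34823781/28042552, -2135187/14021276, -22427943/28042552]
step 1: P' = (I − K·H)·P̄ = [42729981/56085104 -22481411/28042552 -40325383/56085104; -22481411/28042552 27208997/14021276 39859033/28042552; -40325383/56085104 39859033/28042552 84187269/56085104]
step 2: x̄ = F·x = [-18157569/14021276, -6197919/14021276, 6197919/7010638]
step 2: P̄ = F·P·Fᵀ + Q = [47608401/14021276 -4553321/14021276 4553321/7010638; -4553321/14021276 53630449/14021276 -11566621/7010638; 4553321/7010638 -11566621/7010638 29093216/3505319]
step 2: y = z − H·x̄ = [-14470505/14021276, -59468335/14021276]
step 2: S = H·P̄·Hᵀ + R = [253893321/14021276 13144007/14021276; 13144007/14021276 1716023117/14021276]
step 2: K = P̄·Hᵀ·S⁻¹ = [-11174816435/31060942183 1606672516/31060942183; -5279263079/31060942183 -3239633046/31060942183; 222955435/31060942183 7319810097/31060942183]
step 2: x' = x̄ + K·y = [-35505477762/31060942183, 5458560428/31060942183, -3815400916/31060942183]
step 2: P' = (I − K·H)·P̄ = [23578264794/31060942183 -24806896718/31060942183 -22255122722/31060942183; -24806896718/31060942183 60172319594/31060942183 44064334574/31060942183; -22255122722/31060942183 44064334574/31060942183 46554344086/31060942183]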